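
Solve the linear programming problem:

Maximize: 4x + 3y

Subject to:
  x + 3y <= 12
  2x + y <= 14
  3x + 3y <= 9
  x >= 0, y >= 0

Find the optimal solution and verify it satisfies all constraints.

Feasible vertices: (0, 0), (0, 3), (3, 0)
Objective 4x + 3y at each vertex:
  (0, 0): 0
  (0, 3): 9
  (3, 0): 12
Maximum is 12 at (3, 0).
Verify constraints at (x, y) = (3, 0):
  1*3 + 3*0 = 3 <= 12
  2*3 + 1*0 = 6 <= 14
  3*3 + 3*0 = 9 <= 9 (active)
  x = 3 >= 0, y = 0 >= 0. All constraints satisfied.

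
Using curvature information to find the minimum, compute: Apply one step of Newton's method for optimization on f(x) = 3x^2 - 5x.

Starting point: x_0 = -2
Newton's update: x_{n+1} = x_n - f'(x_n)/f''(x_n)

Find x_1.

f(x) = 3x^2 - 5x
f'(x) = 6x + (-5), f''(x) = 6
Newton step: x_1 = x_0 - f'(x_0)/f''(x_0)
f'(-2) = -17
x_1 = -2 - -17/6 = 5/6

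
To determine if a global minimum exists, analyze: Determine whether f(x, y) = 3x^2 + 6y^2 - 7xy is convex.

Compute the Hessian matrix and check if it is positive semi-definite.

f(x,y) = 3x^2 + 6y^2 - 7xy
Hessian H = [[6, -7], [-7, 12]]
trace(H) = 18, det(H) = 23
Eigenvalues: (18 +/- sqrt(232)) / 2 = 16.62, 1.384
Since both eigenvalues > 0, f is convex.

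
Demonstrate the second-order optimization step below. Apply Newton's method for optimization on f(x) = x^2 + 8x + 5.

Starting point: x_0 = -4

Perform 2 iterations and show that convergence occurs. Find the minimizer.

f(x) = x^2 + 8x + 5, f'(x) = 2x + (8), f''(x) = 2
Step 1: f'(-4) = 0, x_1 = -4 - 0/2 = -4
Step 2: f'(-4) = 0, x_2 = -4 (converged)
Newton's method converges in 1 step for quadratics.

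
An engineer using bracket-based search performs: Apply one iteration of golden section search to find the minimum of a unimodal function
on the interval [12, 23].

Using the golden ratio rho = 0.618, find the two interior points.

Golden section search on [12, 23].
Golden ratio rho = 0.618 (approx).
Interior points:
  x_1 = 12 + (1-0.618)*11 = 16.2020
  x_2 = 12 + 0.618*11 = 18.7980
Compare f(x_1) and f(x_2) to determine which subinterval to keep.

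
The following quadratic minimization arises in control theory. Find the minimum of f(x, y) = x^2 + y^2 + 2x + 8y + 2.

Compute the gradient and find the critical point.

f(x,y) = x^2 + y^2 + 2x + 8y + 2
df/dx = 2x + (2) = 0  =>  x = -1
df/dy = 2y + (8) = 0  =>  y = -4
f(-1, -4) = 1*(-1)^2 + 1*(-4)^2 + 2*(-1) + 8*(-4) + 2 = -15
Hessian is diagonal with entries 2, 2 > 0, so this is a minimum.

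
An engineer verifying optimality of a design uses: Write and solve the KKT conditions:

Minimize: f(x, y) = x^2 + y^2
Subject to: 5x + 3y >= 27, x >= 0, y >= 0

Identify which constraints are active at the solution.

KKT conditions for min x^2 + y^2 s.t. 5x + 3y >= 27, x >= 0, y >= 0:
Stationarity: 2x = mu*5 + mu_x, 2y = mu*3 + mu_y, with mu, mu_x, mu_y >= 0
Complementary slackness: mu*(5x + 3y - 27) = 0, mu_x*x = 0, mu_y*y = 0
(0, 0) is infeasible (5*0 + 3*0 < 27), so if mu = 0 stationarity would force x = mu_x/2 >= 0, y = mu_y/2 >= 0 with mu_x*x = mu_y*y = 0, i.e. x = y = 0: contradiction. Hence mu > 0 and 5x + 3y = 27 is active.
Try x > 0, y > 0 (so mu_x = mu_y = 0): x = 5*mu/2, y = 3*mu/2
Substitute: 5*(5*mu/2) + 3*(3*mu/2) = 27
  mu*34/2 = 27 => mu = 27/17
x* = 135/34 > 0, y* = 81/34 > 0, consistent with mu_x = mu_y = 0.
f is convex and the constraints are linear, so this KKT point is the global minimum.
f* = 729/34
Active constraints: 5x + 3y >= 27 (holds with equality, mu = 27/17 > 0); x >= 0 and y >= 0 are inactive (mu_x = mu_y = 0).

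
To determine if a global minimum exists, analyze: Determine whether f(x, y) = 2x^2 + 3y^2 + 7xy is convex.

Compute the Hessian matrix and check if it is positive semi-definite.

f(x,y) = 2x^2 + 3y^2 + 7xy
Hessian H = [[4, 7], [7, 6]]
trace(H) = 10, det(H) = -25
Eigenvalues: (10 +/- sqrt(200)) / 2 = 12.07, -2.071
Since not both eigenvalues positive, f is neither convex nor concave.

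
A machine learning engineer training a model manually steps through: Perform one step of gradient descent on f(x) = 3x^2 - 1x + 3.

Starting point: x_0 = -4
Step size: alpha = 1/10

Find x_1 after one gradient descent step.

f(x) = 3x^2 - 1x + 3
f'(x) = 6x - 1
f'(-4) = 6*-4 + (-1) = -25
x_1 = x_0 - alpha * f'(x_0) = -4 - 1/10 * -25 = -3/2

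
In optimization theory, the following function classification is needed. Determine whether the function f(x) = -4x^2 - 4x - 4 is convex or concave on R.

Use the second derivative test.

f(x) = -4x^2 - 4x - 4
f'(x) = -8x - 4
f''(x) = -8
Since f''(x) = -8 < 0 for all x, f is concave on R.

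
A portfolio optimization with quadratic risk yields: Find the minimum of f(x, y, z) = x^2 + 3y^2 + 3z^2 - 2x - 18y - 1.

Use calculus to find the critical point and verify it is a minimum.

f(x,y,z) = x^2 + 3y^2 + 3z^2 - 2x - 18y - 1
df/dx = 2x + (-2) = 0 => x = 1
df/dy = 6y + (-18) = 0 => y = 3
df/dz = 6z + (0) = 0 => z = 0
f(1,3,0) = 1*(1)^2 + 3*(3)^2 + 3*(0)^2 + -2*(1) + -18*(3) + -1 = -29
Hessian is diagonal with entries 2, 6, 6 > 0, confirmed minimum.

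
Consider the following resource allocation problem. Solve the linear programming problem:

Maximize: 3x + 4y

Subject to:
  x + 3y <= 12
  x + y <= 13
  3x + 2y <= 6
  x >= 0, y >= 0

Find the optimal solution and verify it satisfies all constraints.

Feasible vertices: (0, 0), (0, 3), (2, 0)
Objective 3x + 4y at each vertex:
  (0, 0): 0
  (0, 3): 12
  (2, 0): 6
Maximum is 12 at (0, 3).
Verify constraints at (x, y) = (0, 3):
  1*0 + 3*3 = 9 <= 12
  1*0 + 1*3 = 3 <= 13
  3*0 + 2*3 = 6 <= 6 (active)
  x = 0 >= 0, y = 3 >= 0. All constraints satisfied.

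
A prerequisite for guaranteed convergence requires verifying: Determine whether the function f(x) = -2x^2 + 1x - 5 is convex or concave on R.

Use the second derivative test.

f(x) = -2x^2 + 1x - 5
f'(x) = -4x + 1
f''(x) = -4
Since f''(x) = -4 < 0 for all x, f is concave on R.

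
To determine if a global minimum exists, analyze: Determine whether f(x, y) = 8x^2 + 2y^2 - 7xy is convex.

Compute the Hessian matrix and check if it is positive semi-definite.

f(x,y) = 8x^2 + 2y^2 - 7xy
Hessian H = [[16, -7], [-7, 4]]
trace(H) = 20, det(H) = 15
Eigenvalues: (20 +/- sqrt(340)) / 2 = 19.22, 0.7805
Since both eigenvalues > 0, f is convex.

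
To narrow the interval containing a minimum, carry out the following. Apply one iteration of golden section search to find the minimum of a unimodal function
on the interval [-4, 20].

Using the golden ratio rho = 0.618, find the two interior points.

Golden section search on [-4, 20].
Golden ratio rho = 0.618 (approx).
Interior points:
  x_1 = -4 + (1-0.618)*24 = 5.1680
  x_2 = -4 + 0.618*24 = 10.8320
Compare f(x_1) and f(x_2) to determine which subinterval to keep.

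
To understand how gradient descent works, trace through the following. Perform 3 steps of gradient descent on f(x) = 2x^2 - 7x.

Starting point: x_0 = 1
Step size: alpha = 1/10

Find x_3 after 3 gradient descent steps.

f(x) = 2x^2 - 7x, f'(x) = 4x + (-7)
Step 1: f'(1) = -3, x_1 = 1 - 1/10 * -3 = 13/10
Step 2: f'(13/10) = -9/5, x_2 = 13/10 - 1/10 * -9/5 = 37/25
Step 3: f'(37/25) = -27/25, x_3 = 37/25 - 1/10 * -27/25 = 397/250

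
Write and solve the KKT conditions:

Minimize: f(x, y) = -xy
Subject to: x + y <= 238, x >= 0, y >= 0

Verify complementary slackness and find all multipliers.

Problem: min -xy s.t. x + y <= 238 (multiplier lambda), x >= 0 (mu_x), y >= 0 (mu_y)
KKT stationarity: -y + lambda - mu_x = 0, -x + lambda - mu_y = 0, with lambda, mu_x, mu_y >= 0
Complementary slackness: lambda*(x + y - 238) = 0, mu_x*x = 0, mu_y*y = 0
If lambda = 0: y = -mu_x <= 0 and x = -mu_y <= 0 force x = y = 0 with f = 0; but x = y = 119 is feasible with f = -14161 < 0, so this is not the minimum. Hence lambda > 0 and x + y = 238.
Try x > 0, y > 0 (so mu_x = mu_y = 0): y = lambda, x = lambda => x = y = lambda
x + y = 238 => 2*lambda = 238 => lambda = 119
x* = y* = 119 > 0, consistent with mu_x = mu_y = 0.
(Any feasible point with x = 0 or y = 0 has f = 0 > -14161, so the minimum is not on those boundaries.)
min(-xy) = -14161 (i.e. max xy = 14161)
Multipliers: lambda = 119, mu_x = 0, mu_y = 0
Complementary slackness: lambda*(x + y - 238) = 119*(119 + 119 - 238) = 0, mu_x*x = 0*119 = 0, mu_y*y = 0*119 = 0. Satisfied.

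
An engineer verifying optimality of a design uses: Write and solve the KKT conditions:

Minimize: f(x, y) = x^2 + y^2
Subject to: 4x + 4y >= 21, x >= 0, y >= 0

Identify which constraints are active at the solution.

KKT conditions for min x^2 + y^2 s.t. 4x + 4y >= 21, x >= 0, y >= 0:
Stationarity: 2x = mu*4 + mu_x, 2y = mu*4 + mu_y, with mu, mu_x, mu_y >= 0
Complementary slackness: mu*(4x + 4y - 21) = 0, mu_x*x = 0, mu_y*y = 0
(0, 0) is infeasible (4*0 + 4*0 < 21), so if mu = 0 stationarity would force x = mu_x/2 >= 0, y = mu_y/2 >= 0 with mu_x*x = mu_y*y = 0, i.e. x = y = 0: contradiction. Hence mu > 0 and 4x + 4y = 21 is active.
Try x > 0, y > 0 (so mu_x = mu_y = 0): x = 4*mu/2, y = 4*mu/2
Substitute: 4*(4*mu/2) + 4*(4*mu/2) = 21
  mu*32/2 = 21 => mu = 21/16
x* = 21/8 > 0, y* = 21/8 > 0, consistent with mu_x = mu_y = 0.
f is convex and the constraints are linear, so this KKT point is the global minimum.
f* = 441/32
Active constraints: 4x + 4y >= 21 (holds with equality, mu = 21/16 > 0); x >= 0 and y >= 0 are inactive (mu_x = mu_y = 0).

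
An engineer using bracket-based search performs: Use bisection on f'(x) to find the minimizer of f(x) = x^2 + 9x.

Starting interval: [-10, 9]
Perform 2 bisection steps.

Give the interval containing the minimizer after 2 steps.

Finding critical point of f(x) = x^2 + 9x using bisection on f'(x) = 2x + 9.
f'(x) = 0 when x = -9/2.
Starting interval: [-10, 9]
Step 1: mid = -1/2, f'(mid) = 8, new interval = [-10, -1/2]
Step 2: mid = -21/4, f'(mid) = -3/2, new interval = [-21/4, -1/2]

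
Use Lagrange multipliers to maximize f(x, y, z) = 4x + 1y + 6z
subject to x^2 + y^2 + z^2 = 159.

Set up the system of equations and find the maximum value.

Lagrange conditions: 4 = 2*lambda*x, 1 = 2*lambda*y, 6 = 2*lambda*z
So x:4 = y:1 = z:6, i.e. x = 4t, y = 1t, z = 6t
Constraint: t^2*(4^2 + 1^2 + 6^2) = 159
  t^2 * 53 = 159  =>  t = sqrt(3)
Maximum = 4*4t + 1*1t + 6*6t = 53*sqrt(3) = sqrt(8427)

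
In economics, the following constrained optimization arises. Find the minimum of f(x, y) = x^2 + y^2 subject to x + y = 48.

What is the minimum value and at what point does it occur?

Substitute y = 48 - x into f(x,y) = x^2 + y^2:
g(x) = x^2 + (48 - x)^2 = 2x^2 - 96x + 2304
g'(x) = 4x - 96 = 0  =>  x = 24
y = 48 - 24 = 24
Minimum value = 24^2 + 24^2 = 1152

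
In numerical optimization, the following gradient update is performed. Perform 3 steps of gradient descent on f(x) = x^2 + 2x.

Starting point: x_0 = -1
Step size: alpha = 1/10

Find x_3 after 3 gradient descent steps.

f(x) = x^2 + 2x, f'(x) = 2x + (2)
Step 1: f'(-1) = 0, x_1 = -1 - 1/10 * 0 = -1
Step 2: f'(-1) = 0, x_2 = -1 - 1/10 * 0 = -1
Step 3: f'(-1) = 0, x_3 = -1 - 1/10 * 0 = -1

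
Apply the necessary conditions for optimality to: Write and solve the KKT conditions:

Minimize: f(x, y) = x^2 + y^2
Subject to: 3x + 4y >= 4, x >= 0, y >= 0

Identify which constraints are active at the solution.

KKT conditions for min x^2 + y^2 s.t. 3x + 4y >= 4, x >= 0, y >= 0:
Stationarity: 2x = mu*3 + mu_x, 2y = mu*4 + mu_y, with mu, mu_x, mu_y >= 0
Complementary slackness: mu*(3x + 4y - 4) = 0, mu_x*x = 0, mu_y*y = 0
(0, 0) is infeasible (3*0 + 4*0 < 4), so if mu = 0 stationarity would force x = mu_x/2 >= 0, y = mu_y/2 >= 0 with mu_x*x = mu_y*y = 0, i.e. x = y = 0: contradiction. Hence mu > 0 and 3x + 4y = 4 is active.
Try x > 0, y > 0 (so mu_x = mu_y = 0): x = 3*mu/2, y = 4*mu/2
Substitute: 3*(3*mu/2) + 4*(4*mu/2) = 4
  mu*25/2 = 4 => mu = 8/25
x* = 12/25 > 0, y* = 16/25 > 0, consistent with mu_x = mu_y = 0.
f is convex and the constraints are linear, so this KKT point is the global minimum.
f* = 16/25
Active constraints: 3x + 4y >= 4 (holds with equality, mu = 8/25 > 0); x >= 0 and y >= 0 are inactive (mu_x = mu_y = 0).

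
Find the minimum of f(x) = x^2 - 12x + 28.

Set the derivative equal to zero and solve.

f(x) = x^2 - 12x + 28
f'(x) = 2x + (-12) = 0
x = 12/2 = 6
f(6) = -8
Since f''(x) = 2 > 0, this is a minimum.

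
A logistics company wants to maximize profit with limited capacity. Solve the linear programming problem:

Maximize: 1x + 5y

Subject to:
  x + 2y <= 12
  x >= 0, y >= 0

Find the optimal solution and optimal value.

The feasible region has vertices at [(0, 0), (12, 0), (0, 6)].
Checking objective 1x + 5y at each vertex:
  (0, 0): 1*0 + 5*0 = 0
  (12, 0): 1*12 + 5*0 = 12
  (0, 6): 1*0 + 5*6 = 30
Maximum is 30 at (0, 6).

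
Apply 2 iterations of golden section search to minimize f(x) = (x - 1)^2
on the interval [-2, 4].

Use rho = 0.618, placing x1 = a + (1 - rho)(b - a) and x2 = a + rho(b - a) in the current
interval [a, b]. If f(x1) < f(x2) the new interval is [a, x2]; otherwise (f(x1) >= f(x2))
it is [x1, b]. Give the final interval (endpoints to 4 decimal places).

Golden section search for min of f(x) = (x - 1)^2 on [-2, 4].
Each step: x1 = a + (1 - rho)(b - a), x2 = a + rho(b - a); if f(x1) < f(x2) keep [a, x2], otherwise keep [x1, b].
Step 1: [-2.0000, 4.0000], x1=0.2920 (f=0.5013), x2=1.7080 (f=0.5013); f(x1) = f(x2) (tie, not '<') => keep [0.2920, 4.0000]
Step 2: [0.2920, 4.0000], x1=1.7085 (f=0.5019), x2=2.5835 (f=2.5076); f(x1) < f(x2) => keep [0.2920, 2.5835]
Final interval: [0.2920, 2.5835]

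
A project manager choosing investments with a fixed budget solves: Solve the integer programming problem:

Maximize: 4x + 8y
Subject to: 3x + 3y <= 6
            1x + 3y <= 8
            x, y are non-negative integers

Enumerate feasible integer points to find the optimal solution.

Constraint 1: 3x + 3y <= 6
Constraint 2: 1x + 3y <= 8
Feasible x range (need y >= 0): 0 <= x <= min(6/3, 8/1) => x in {0, ..., 2}.
Enumerate feasible integer points row by row (the coefficient of y is 8 > 0, so for each x the largest feasible y gives the best value):
  x = 0: y <= min((6 - 3*0)/3, (8 - 1*0)/3) => y in {0, ..., 2}; best 4*0 + 8*2 = 16
  x = 1: y <= min((6 - 3*1)/3, (8 - 1*1)/3) => y in {0, ..., 1}; best 4*1 + 8*1 = 12
  x = 2: y <= min((6 - 3*2)/3, (8 - 1*2)/3) => y in {0}; best 4*2 + 8*0 = 8
The maximum 4x + 8y = 16 is achieved at x = 0, y = 2.
Check: 3*0 + 3*2 = 6 <= 6 and 1*0 + 3*2 = 6 <= 8.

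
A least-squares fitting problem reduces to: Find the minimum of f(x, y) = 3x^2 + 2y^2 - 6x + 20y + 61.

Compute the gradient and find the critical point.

f(x,y) = 3x^2 + 2y^2 - 6x + 20y + 61
df/dx = 6x + (-6) = 0  =>  x = 1
df/dy = 4y + (20) = 0  =>  y = -5
f(1, -5) = 3*(1)^2 + 2*(-5)^2 + -6*(1) + 20*(-5) + 61 = 8
Hessian is diagonal with entries 6, 4 > 0, so this is a minimum.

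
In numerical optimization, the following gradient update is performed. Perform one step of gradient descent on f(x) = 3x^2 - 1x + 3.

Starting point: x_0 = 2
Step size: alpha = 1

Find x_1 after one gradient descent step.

f(x) = 3x^2 - 1x + 3
f'(x) = 6x - 1
f'(2) = 6*2 + (-1) = 11
x_1 = x_0 - alpha * f'(x_0) = 2 - 1 * 11 = -9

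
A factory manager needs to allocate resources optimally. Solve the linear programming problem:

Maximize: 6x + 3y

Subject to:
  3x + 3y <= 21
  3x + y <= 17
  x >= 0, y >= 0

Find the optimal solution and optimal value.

Feasible vertices: (0, 0), (0, 7), (5, 2), (17/3, 0)
Objective 6x + 3y at each:
  (0, 0): 0
  (0, 7): 21
  (5, 2): 36
  (17/3, 0): 34
Maximum is 36 at (5, 2).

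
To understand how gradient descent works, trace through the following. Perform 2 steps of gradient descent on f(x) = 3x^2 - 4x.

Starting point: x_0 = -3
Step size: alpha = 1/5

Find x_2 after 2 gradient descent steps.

f(x) = 3x^2 - 4x, f'(x) = 6x + (-4)
Step 1: f'(-3) = -22, x_1 = -3 - 1/5 * -22 = 7/5
Step 2: f'(7/5) = 22/5, x_2 = 7/5 - 1/5 * 22/5 = 13/25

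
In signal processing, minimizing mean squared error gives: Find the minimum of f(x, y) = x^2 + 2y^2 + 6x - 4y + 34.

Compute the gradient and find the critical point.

f(x,y) = x^2 + 2y^2 + 6x - 4y + 34
df/dx = 2x + (6) = 0  =>  x = -3
df/dy = 4y + (-4) = 0  =>  y = 1
f(-3, 1) = 1*(-3)^2 + 2*(1)^2 + 6*(-3) + -4*(1) + 34 = 23
Hessian is diagonal with entries 2, 4 > 0, so this is a minimum.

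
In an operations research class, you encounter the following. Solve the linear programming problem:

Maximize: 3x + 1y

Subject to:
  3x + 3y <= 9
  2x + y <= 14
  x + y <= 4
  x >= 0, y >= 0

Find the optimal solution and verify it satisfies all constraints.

Feasible vertices: (0, 0), (0, 3), (3, 0)
Objective 3x + 1y at each vertex:
  (0, 0): 0
  (0, 3): 3
  (3, 0): 9
Maximum is 9 at (3, 0).
Verify constraints at (x, y) = (3, 0):
  3*3 + 3*0 = 9 <= 9 (active)
  2*3 + 1*0 = 6 <= 14
  1*3 + 1*0 = 3 <= 4
  x = 3 >= 0, y = 0 >= 0. All constraints satisfied.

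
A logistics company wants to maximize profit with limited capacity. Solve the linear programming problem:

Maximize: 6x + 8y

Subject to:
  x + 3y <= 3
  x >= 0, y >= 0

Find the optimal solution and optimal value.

The feasible region has vertices at [(0, 0), (3, 0), (0, 1)].
Checking objective 6x + 8y at each vertex:
  (0, 0): 6*0 + 8*0 = 0
  (3, 0): 6*3 + 8*0 = 18
  (0, 1): 6*0 + 8*1 = 8
Maximum is 18 at (3, 0).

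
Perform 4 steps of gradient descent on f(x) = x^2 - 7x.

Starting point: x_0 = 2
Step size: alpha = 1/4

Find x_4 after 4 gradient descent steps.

f(x) = x^2 - 7x, f'(x) = 2x + (-7)
Step 1: f'(2) = -3, x_1 = 2 - 1/4 * -3 = 11/4
Step 2: f'(11/4) = -3/2, x_2 = 11/4 - 1/4 * -3/2 = 25/8
Step 3: f'(25/8) = -3/4, x_3 = 25/8 - 1/4 * -3/4 = 53/16
Step 4: f'(53/16) = -3/8, x_4 = 53/16 - 1/4 * -3/8 = 109/32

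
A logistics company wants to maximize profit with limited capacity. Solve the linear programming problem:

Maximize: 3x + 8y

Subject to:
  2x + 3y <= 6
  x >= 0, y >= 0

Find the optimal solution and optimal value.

The feasible region has vertices at [(0, 0), (3, 0), (0, 2)].
Checking objective 3x + 8y at each vertex:
  (0, 0): 3*0 + 8*0 = 0
  (3, 0): 3*3 + 8*0 = 9
  (0, 2): 3*0 + 8*2 = 16
Maximum is 16 at (0, 2).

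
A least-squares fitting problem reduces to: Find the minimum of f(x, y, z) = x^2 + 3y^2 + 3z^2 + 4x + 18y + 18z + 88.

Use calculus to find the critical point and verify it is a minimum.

f(x,y,z) = x^2 + 3y^2 + 3z^2 + 4x + 18y + 18z + 88
df/dx = 2x + (4) = 0 => x = -2
df/dy = 6y + (18) = 0 => y = -3
df/dz = 6z + (18) = 0 => z = -3
f(-2,-3,-3) = 1*(-2)^2 + 3*(-3)^2 + 3*(-3)^2 + 4*(-2) + 18*(-3) + 18*(-3) + 88 = 30
Hessian is diagonal with entries 2, 6, 6 > 0, confirmed minimum.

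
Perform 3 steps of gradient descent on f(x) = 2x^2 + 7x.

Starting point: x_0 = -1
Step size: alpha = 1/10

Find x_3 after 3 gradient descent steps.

f(x) = 2x^2 + 7x, f'(x) = 4x + (7)
Step 1: f'(-1) = 3, x_1 = -1 - 1/10 * 3 = -13/10
Step 2: f'(-13/10) = 9/5, x_2 = -13/10 - 1/10 * 9/5 = -37/25
Step 3: f'(-37/25) = 27/25, x_3 = -37/25 - 1/10 * 27/25 = -397/250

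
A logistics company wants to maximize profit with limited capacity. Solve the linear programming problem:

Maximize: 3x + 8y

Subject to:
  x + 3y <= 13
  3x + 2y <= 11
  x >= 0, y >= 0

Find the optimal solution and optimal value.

Feasible vertices: (0, 0), (0, 13/3), (1, 4), (11/3, 0)
Objective 3x + 8y at each:
  (0, 0): 0
  (0, 13/3): 104/3
  (1, 4): 35
  (11/3, 0): 11
Maximum is 35 at (1, 4).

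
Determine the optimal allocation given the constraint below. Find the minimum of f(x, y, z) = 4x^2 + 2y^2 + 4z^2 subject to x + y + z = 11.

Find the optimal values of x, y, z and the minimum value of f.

Using Lagrange multipliers on f = 4x^2 + 2y^2 + 4z^2 with constraint x + y + z = 11:
Conditions: 2*4*x = lambda, 2*2*y = lambda, 2*4*z = lambda
So x = lambda/8, y = lambda/4, z = lambda/8
Substituting into constraint: lambda * (1/2) = 11
lambda = 22
x = 11/4, y = 11/2, z = 11/4
Minimum value = 121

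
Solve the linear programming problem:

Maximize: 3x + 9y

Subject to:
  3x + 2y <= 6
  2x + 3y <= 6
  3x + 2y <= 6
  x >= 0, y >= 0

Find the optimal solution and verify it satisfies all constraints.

Feasible vertices: (0, 0), (0, 2), (6/5, 6/5), (2, 0)
Objective 3x + 9y at each vertex:
  (0, 0): 0
  (0, 2): 18
  (6/5, 6/5): 72/5
  (2, 0): 6
Maximum is 18 at (0, 2).
Verify constraints at (x, y) = (0, 2):
  3*0 + 2*2 = 4 <= 6
  2*0 + 3*2 = 6 <= 6 (active)
  3*0 + 2*2 = 4 <= 6
  x = 0 >= 0, y = 2 >= 0. All constraints satisfied.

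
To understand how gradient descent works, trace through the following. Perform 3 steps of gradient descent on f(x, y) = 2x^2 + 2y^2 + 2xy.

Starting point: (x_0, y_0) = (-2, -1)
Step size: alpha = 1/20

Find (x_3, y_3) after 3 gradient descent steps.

f(x,y) = 2x^2 + 2y^2 + 2xy
grad_x = 4x + 2y, grad_y = 4y + 2x
Step 1: grad = (-10, -8), (-3/2, -3/5)
Step 2: grad = (-36/5, -27/5), (-57/50, -33/100)
Step 3: grad = (-261/50, -18/5), (-879/1000, -3/20)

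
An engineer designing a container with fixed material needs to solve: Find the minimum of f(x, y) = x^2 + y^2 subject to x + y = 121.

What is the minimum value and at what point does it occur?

Substitute y = 121 - x into f(x,y) = x^2 + y^2:
g(x) = x^2 + (121 - x)^2 = 2x^2 - 242x + 14641
g'(x) = 4x - 242 = 0  =>  x = 121/2
y = 121 - 121/2 = 121/2
Minimum value = (121/2)^2 + (121/2)^2 = 14641/2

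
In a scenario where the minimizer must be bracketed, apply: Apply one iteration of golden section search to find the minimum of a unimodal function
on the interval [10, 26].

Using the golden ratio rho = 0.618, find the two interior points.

Golden section search on [10, 26].
Golden ratio rho = 0.618 (approx).
Interior points:
  x_1 = 10 + (1-0.618)*16 = 16.1120
  x_2 = 10 + 0.618*16 = 19.8880
Compare f(x_1) and f(x_2) to determine which subinterval to keep.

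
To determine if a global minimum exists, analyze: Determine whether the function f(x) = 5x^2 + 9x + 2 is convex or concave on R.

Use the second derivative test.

f(x) = 5x^2 + 9x + 2
f'(x) = 10x + 9
f''(x) = 10
Since f''(x) = 10 > 0 for all x, f is convex on R.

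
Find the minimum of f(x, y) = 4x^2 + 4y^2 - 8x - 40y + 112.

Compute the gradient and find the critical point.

f(x,y) = 4x^2 + 4y^2 - 8x - 40y + 112
df/dx = 8x + (-8) = 0  =>  x = 1
df/dy = 8y + (-40) = 0  =>  y = 5
f(1, 5) = 4*(1)^2 + 4*(5)^2 + -8*(1) + -40*(5) + 112 = 8
Hessian is diagonal with entries 8, 8 > 0, so this is a minimum.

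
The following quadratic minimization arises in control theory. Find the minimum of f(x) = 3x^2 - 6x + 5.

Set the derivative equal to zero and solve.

f(x) = 3x^2 - 6x + 5
f'(x) = 6x + (-6) = 0
x = 6/6 = 1
f(1) = 2
Since f''(x) = 6 > 0, this is a minimum.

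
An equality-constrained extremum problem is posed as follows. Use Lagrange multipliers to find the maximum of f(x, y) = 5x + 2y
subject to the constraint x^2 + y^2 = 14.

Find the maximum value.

Set up Lagrange conditions: grad f = lambda * grad g
  5 = 2*lambda*x
  2 = 2*lambda*y
From these: x/y = 5/2, so x = 5t, y = 2t for some t.
Substitute into constraint: (5t)^2 + (2t)^2 = 14
  t^2 * 29 = 14
  t = sqrt(14/29)
Maximum = 5*x + 2*y = (5^2 + 2^2)*t = 29 * sqrt(14/29) = sqrt(406)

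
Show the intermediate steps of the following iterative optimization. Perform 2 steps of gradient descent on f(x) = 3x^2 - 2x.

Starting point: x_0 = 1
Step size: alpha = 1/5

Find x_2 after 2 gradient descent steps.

f(x) = 3x^2 - 2x, f'(x) = 6x + (-2)
Step 1: f'(1) = 4, x_1 = 1 - 1/5 * 4 = 1/5
Step 2: f'(1/5) = -4/5, x_2 = 1/5 - 1/5 * -4/5 = 9/25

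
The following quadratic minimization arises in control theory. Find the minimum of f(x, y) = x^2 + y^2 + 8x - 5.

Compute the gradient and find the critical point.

f(x,y) = x^2 + y^2 + 8x - 5
df/dx = 2x + (8) = 0  =>  x = -4
df/dy = 2y + (0) = 0  =>  y = 0
f(-4, 0) = 1*(-4)^2 + 1*(0)^2 + 8*(-4) + -5 = -21
Hessian is diagonal with entries 2, 2 > 0, so this is a minimum.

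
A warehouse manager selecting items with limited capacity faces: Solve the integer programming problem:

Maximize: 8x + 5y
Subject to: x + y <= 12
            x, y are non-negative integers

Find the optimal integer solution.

Objective: 8x + 5y, constraint: x + y <= 12
Coefficient of x is 8 >= coefficient of y is 5, so allocate the entire budget to x.
Optimal: x = 12, y = 0, value = 96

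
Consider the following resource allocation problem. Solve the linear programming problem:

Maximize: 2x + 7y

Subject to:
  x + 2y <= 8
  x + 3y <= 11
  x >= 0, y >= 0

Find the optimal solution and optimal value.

Feasible vertices: (0, 0), (0, 11/3), (2, 3), (8, 0)
Objective 2x + 7y at each:
  (0, 0): 0
  (0, 11/3): 77/3
  (2, 3): 25
  (8, 0): 16
Maximum is 77/3 at (0, 11/3).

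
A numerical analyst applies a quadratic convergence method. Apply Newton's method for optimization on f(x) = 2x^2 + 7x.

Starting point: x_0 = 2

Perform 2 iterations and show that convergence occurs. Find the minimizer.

f(x) = 2x^2 + 7x, f'(x) = 4x + (7), f''(x) = 4
Step 1: f'(2) = 15, x_1 = 2 - 15/4 = -7/4
Step 2: f'(-7/4) = 0, x_2 = -7/4 (converged)
Newton's method converges in 1 step for quadratics.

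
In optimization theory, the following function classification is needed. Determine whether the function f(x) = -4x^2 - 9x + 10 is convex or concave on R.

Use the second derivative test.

f(x) = -4x^2 - 9x + 10
f'(x) = -8x - 9
f''(x) = -8
Since f''(x) = -8 < 0 for all x, f is concave on R.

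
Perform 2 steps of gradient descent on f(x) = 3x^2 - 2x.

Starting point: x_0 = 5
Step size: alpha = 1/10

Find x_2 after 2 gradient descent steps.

f(x) = 3x^2 - 2x, f'(x) = 6x + (-2)
Step 1: f'(5) = 28, x_1 = 5 - 1/10 * 28 = 11/5
Step 2: f'(11/5) = 56/5, x_2 = 11/5 - 1/10 * 56/5 = 27/25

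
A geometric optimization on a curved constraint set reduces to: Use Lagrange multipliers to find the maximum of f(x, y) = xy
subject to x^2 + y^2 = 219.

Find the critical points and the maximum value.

Lagrange conditions: y = 2*lambda*x and x = 2*lambda*y
If x = 0 then y = 0, violating the constraint, so x, y != 0.
Dividing: y/x = x/y => x^2 = y^2 => y = x or y = -x
Constraint: 2x^2 = 219 => x^2 = 219/2 => x = +/-sqrt(219/2)
Critical points: (sqrt(219/2), sqrt(219/2)), (-sqrt(219/2), -sqrt(219/2)), (sqrt(219/2), -sqrt(219/2)), (-sqrt(219/2), sqrt(219/2))
  y = x:  xy = x^2 = 219/2  at (sqrt(219/2), sqrt(219/2)) and (-sqrt(219/2), -sqrt(219/2))
  y = -x: xy = -x^2 = -219/2 at (sqrt(219/2), -sqrt(219/2)) and (-sqrt(219/2), sqrt(219/2))
Maximum xy = 219/2 at (sqrt(219/2), sqrt(219/2)) and (-sqrt(219/2), -sqrt(219/2))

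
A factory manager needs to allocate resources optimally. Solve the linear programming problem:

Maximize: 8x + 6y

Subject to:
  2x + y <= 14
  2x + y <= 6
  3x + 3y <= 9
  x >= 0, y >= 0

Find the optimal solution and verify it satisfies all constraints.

Feasible vertices: (0, 0), (0, 3), (3, 0)
Objective 8x + 6y at each vertex:
  (0, 0): 0
  (0, 3): 18
  (3, 0): 24
Maximum is 24 at (3, 0).
Verify constraints at (x, y) = (3, 0):
  2*3 + 1*0 = 6 <= 14
  2*3 + 1*0 = 6 <= 6 (active)
  3*3 + 3*0 = 9 <= 9 (active)
  x = 3 >= 0, y = 0 >= 0. All constraints satisfied.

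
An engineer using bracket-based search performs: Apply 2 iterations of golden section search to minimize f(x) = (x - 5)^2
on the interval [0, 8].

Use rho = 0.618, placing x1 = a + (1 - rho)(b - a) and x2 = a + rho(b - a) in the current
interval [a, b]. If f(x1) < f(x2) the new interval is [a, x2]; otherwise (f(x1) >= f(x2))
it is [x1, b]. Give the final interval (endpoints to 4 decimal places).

Golden section search for min of f(x) = (x - 5)^2 on [0, 8].
Each step: x1 = a + (1 - rho)(b - a), x2 = a + rho(b - a); if f(x1) < f(x2) keep [a, x2], otherwise keep [x1, b].
Step 1: [0.0000, 8.0000], x1=3.0560 (f=3.7791), x2=4.9440 (f=0.0031); f(x1) > f(x2) => keep [3.0560, 8.0000]
Step 2: [3.0560, 8.0000], x1=4.9446 (f=0.0031), x2=6.1114 (f=1.2352); f(x1) < f(x2) => keep [3.0560, 6.1114]
Final interval: [3.0560, 6.1114]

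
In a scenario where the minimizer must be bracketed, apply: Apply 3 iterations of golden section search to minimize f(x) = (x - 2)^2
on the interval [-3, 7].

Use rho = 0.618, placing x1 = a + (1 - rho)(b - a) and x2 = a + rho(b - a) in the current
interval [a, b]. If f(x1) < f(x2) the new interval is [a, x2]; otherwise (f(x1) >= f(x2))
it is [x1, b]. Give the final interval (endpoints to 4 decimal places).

Golden section search for min of f(x) = (x - 2)^2 on [-3, 7].
Each step: x1 = a + (1 - rho)(b - a), x2 = a + rho(b - a); if f(x1) < f(x2) keep [a, x2], otherwise keep [x1, b].
Step 1: [-3.0000, 7.0000], x1=0.8200 (f=1.3924), x2=3.1800 (f=1.3924); f(x1) = f(x2) (tie, not '<') => keep [0.8200, 7.0000]
Step 2: [0.8200, 7.0000], x1=3.1808 (f=1.3942), x2=4.6392 (f=6.9656); f(x1) < f(x2) => keep [0.8200, 4.6392]
Step 3: [0.8200, 4.6392], x1=2.2789 (f=0.0778), x2=3.1803 (f=1.3931); f(x1) < f(x2) => keep [0.8200, 3.1803]
Final interval: [0.8200, 3.1803]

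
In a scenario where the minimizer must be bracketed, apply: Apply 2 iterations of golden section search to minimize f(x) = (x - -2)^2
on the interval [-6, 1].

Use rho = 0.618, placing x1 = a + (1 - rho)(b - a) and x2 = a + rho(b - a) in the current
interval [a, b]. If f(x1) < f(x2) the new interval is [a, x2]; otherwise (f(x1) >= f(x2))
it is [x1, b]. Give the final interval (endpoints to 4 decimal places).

Golden section search for min of f(x) = (x - -2)^2 on [-6, 1].
Each step: x1 = a + (1 - rho)(b - a), x2 = a + rho(b - a); if f(x1) < f(x2) keep [a, x2], otherwise keep [x1, b].
Step 1: [-6.0000, 1.0000], x1=-3.3260 (f=1.7583), x2=-1.6740 (f=0.1063); f(x1) > f(x2) => keep [-3.3260, 1.0000]
Step 2: [-3.3260, 1.0000], x1=-1.6735 (f=0.1066), x2=-0.6525 (f=1.8157); f(x1) < f(x2) => keep [-3.3260, -0.6525]
Final interval: [-3.3260, -0.6525]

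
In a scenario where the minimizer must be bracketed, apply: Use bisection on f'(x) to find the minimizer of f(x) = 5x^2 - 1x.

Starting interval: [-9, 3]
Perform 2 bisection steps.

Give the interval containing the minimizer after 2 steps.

Finding critical point of f(x) = 5x^2 - 1x using bisection on f'(x) = 10x + -1.
f'(x) = 0 when x = 1/10.
Starting interval: [-9, 3]
Step 1: mid = -3, f'(mid) = -31, new interval = [-3, 3]
Step 2: mid = 0, f'(mid) = -1, new interval = [0, 3]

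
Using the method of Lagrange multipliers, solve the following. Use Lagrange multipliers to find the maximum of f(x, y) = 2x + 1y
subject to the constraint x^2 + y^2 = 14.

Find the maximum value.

Set up Lagrange conditions: grad f = lambda * grad g
  2 = 2*lambda*x
  1 = 2*lambda*y
From these: x/y = 2/1, so x = 2t, y = 1t for some t.
Substitute into constraint: (2t)^2 + (1t)^2 = 14
  t^2 * 5 = 14
  t = sqrt(14/5)
Maximum = 2*x + 1*y = (2^2 + 1^2)*t = 5 * sqrt(14/5) = sqrt(70)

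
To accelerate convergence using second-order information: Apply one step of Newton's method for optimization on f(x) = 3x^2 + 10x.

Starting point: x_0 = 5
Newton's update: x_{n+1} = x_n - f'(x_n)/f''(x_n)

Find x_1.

f(x) = 3x^2 + 10x
f'(x) = 6x + (10), f''(x) = 6
Newton step: x_1 = x_0 - f'(x_0)/f''(x_0)
f'(5) = 40
x_1 = 5 - 40/6 = -5/3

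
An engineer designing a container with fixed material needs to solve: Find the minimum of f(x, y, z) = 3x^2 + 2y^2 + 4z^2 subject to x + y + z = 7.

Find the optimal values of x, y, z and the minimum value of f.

Using Lagrange multipliers on f = 3x^2 + 2y^2 + 4z^2 with constraint x + y + z = 7:
Conditions: 2*3*x = lambda, 2*2*y = lambda, 2*4*z = lambda
So x = lambda/6, y = lambda/4, z = lambda/8
Substituting into constraint: lambda * (13/24) = 7
lambda = 168/13
x = 28/13, y = 42/13, z = 21/13
Minimum value = 588/13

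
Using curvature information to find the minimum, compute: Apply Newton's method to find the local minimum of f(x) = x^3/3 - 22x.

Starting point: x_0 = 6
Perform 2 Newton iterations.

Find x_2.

f(x) = x^3/3 - 22x
f'(x) = x^2 - 22, f''(x) = 2x
Newton update: x_{n+1} = x_n - (x_n^2 - 22)/(2*x_n)
Step 1: x_0 = 6, f'=14, f''=12, x_1 = 29/6
Step 2: x_1 = 29/6, f'=49/36, f''=29/3, x_2 = 1633/348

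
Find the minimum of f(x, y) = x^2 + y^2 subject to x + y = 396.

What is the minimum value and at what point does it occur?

Substitute y = 396 - x into f(x,y) = x^2 + y^2:
g(x) = x^2 + (396 - x)^2 = 2x^2 - 792x + 156816
g'(x) = 4x - 792 = 0  =>  x = 198
y = 396 - 198 = 198
Minimum value = 198^2 + 198^2 = 78408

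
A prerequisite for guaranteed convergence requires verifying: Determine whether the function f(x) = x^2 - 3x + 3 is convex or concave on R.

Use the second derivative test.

f(x) = x^2 - 3x + 3
f'(x) = 2x - 3
f''(x) = 2
Since f''(x) = 2 > 0 for all x, f is convex on R.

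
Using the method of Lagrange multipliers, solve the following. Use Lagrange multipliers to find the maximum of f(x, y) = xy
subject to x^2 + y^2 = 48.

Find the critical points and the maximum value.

Lagrange conditions: y = 2*lambda*x and x = 2*lambda*y
If x = 0 then y = 0, violating the constraint, so x, y != 0.
Dividing: y/x = x/y => x^2 = y^2 => y = x or y = -x
Constraint: 2x^2 = 48 => x^2 = 24 => x = +/-sqrt(24)
Critical points: (sqrt(24), sqrt(24)), (-sqrt(24), -sqrt(24)), (sqrt(24), -sqrt(24)), (-sqrt(24), sqrt(24))
  y = x:  xy = x^2 = 24  at (sqrt(24), sqrt(24)) and (-sqrt(24), -sqrt(24))
  y = -x: xy = -x^2 = -24 at (sqrt(24), -sqrt(24)) and (-sqrt(24), sqrt(24))
Maximum xy = 24 at (sqrt(24), sqrt(24)) and (-sqrt(24), -sqrt(24))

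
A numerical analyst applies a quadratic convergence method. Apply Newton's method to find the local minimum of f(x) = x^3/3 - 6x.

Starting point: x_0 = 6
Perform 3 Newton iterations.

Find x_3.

f(x) = x^3/3 - 6x
f'(x) = x^2 - 6, f''(x) = 2x
Newton update: x_{n+1} = x_n - (x_n^2 - 6)/(2*x_n)
Step 1: x_0 = 6, f'=30, f''=12, x_1 = 7/2
Step 2: x_1 = 7/2, f'=25/4, f''=7, x_2 = 73/28
Step 3: x_2 = 73/28, f'=625/784, f''=73/14, x_3 = 10033/4088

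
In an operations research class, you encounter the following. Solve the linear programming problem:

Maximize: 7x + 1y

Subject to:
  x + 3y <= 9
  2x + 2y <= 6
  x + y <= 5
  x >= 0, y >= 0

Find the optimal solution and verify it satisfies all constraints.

Feasible vertices: (0, 0), (0, 3), (3, 0)
Objective 7x + 1y at each vertex:
  (0, 0): 0
  (0, 3): 3
  (3, 0): 21
Maximum is 21 at (3, 0).
Verify constraints at (x, y) = (3, 0):
  1*3 + 3*0 = 3 <= 9
  2*3 + 2*0 = 6 <= 6 (active)
  1*3 + 1*0 = 3 <= 5
  x = 3 >= 0, y = 0 >= 0. All constraints satisfied.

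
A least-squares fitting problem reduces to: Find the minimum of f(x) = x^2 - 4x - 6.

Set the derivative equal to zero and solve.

f(x) = x^2 - 4x - 6
f'(x) = 2x + (-4) = 0
x = 4/2 = 2
f(2) = -10
Since f''(x) = 2 > 0, this is a minimum.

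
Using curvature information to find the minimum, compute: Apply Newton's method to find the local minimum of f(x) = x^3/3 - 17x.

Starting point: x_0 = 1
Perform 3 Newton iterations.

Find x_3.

f(x) = x^3/3 - 17x
f'(x) = x^2 - 17, f''(x) = 2x
Newton update: x_{n+1} = x_n - (x_n^2 - 17)/(2*x_n)
Step 1: x_0 = 1, f'=-16, f''=2, x_1 = 9
Step 2: x_1 = 9, f'=64, f''=18, x_2 = 49/9
Step 3: x_2 = 49/9, f'=1024/81, f''=98/9, x_3 = 1889/441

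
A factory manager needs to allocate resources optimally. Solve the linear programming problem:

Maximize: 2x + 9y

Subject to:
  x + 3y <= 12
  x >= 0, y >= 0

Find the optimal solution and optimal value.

The feasible region has vertices at [(0, 0), (12, 0), (0, 4)].
Checking objective 2x + 9y at each vertex:
  (0, 0): 2*0 + 9*0 = 0
  (12, 0): 2*12 + 9*0 = 24
  (0, 4): 2*0 + 9*4 = 36
Maximum is 36 at (0, 4).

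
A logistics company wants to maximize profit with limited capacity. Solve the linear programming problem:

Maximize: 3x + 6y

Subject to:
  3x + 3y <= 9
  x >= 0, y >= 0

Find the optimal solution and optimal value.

The feasible region has vertices at [(0, 0), (3, 0), (0, 3)].
Checking objective 3x + 6y at each vertex:
  (0, 0): 3*0 + 6*0 = 0
  (3, 0): 3*3 + 6*0 = 9
  (0, 3): 3*0 + 6*3 = 18
Maximum is 18 at (0, 3).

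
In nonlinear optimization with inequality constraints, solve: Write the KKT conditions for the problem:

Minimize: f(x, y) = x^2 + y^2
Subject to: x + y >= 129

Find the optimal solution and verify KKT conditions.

KKT conditions for min x^2 + y^2 s.t. x + y >= 129:
Stationarity: 2x = mu, 2y = mu
So x = y = mu/2.
Complementary slackness: mu*(x + y - 129) = 0
Primal feasibility: x + y >= 129; dual feasibility: mu >= 0
If mu = 0 then x = y = 0, but 0 + 0 < 129 is infeasible, so the constraint is active.
Constraint active: x + y = 2*(mu/2) = 129 => mu = 129
x = y = 129/2, f = 16641/2
Verify: stationarity 2*(129/2) = 129 = mu; primal 129/2 + 129/2 = 129 >= 129; dual mu = 129 >= 0; complementary slackness 129*(129 - 129) = 0. All KKT conditions hold.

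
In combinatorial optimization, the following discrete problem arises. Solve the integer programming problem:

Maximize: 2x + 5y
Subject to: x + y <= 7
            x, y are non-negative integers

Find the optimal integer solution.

Objective: 2x + 5y, constraint: x + y <= 7
Coefficient of y is 5 > coefficient of x is 2, so allocate the entire budget to y.
Optimal: x = 0, y = 7, value = 35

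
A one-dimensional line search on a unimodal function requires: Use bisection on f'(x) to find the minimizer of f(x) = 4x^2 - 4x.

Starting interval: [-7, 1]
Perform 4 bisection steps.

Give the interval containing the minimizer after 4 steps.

Finding critical point of f(x) = 4x^2 - 4x using bisection on f'(x) = 8x + -4.
f'(x) = 0 when x = 1/2.
Starting interval: [-7, 1]
Step 1: mid = -3, f'(mid) = -28, new interval = [-3, 1]
Step 2: mid = -1, f'(mid) = -12, new interval = [-1, 1]
Step 3: mid = 0, f'(mid) = -4, new interval = [0, 1]
Step 4: mid = 1/2, f'(mid) = 0, new interval = [1/2, 1/2]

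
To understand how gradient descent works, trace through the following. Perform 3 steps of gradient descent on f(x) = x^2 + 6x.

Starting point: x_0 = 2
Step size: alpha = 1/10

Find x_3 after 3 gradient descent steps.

f(x) = x^2 + 6x, f'(x) = 2x + (6)
Step 1: f'(2) = 10, x_1 = 2 - 1/10 * 10 = 1
Step 2: f'(1) = 8, x_2 = 1 - 1/10 * 8 = 1/5
Step 3: f'(1/5) = 32/5, x_3 = 1/5 - 1/10 * 32/5 = -11/25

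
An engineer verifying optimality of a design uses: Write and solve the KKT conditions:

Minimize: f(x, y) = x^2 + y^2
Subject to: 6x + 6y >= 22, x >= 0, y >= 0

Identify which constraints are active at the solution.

KKT conditions for min x^2 + y^2 s.t. 6x + 6y >= 22, x >= 0, y >= 0:
Stationarity: 2x = mu*6 + mu_x, 2y = mu*6 + mu_y, with mu, mu_x, mu_y >= 0
Complementary slackness: mu*(6x + 6y - 22) = 0, mu_x*x = 0, mu_y*y = 0
(0, 0) is infeasible (6*0 + 6*0 < 22), so if mu = 0 stationarity would force x = mu_x/2 >= 0, y = mu_y/2 >= 0 with mu_x*x = mu_y*y = 0, i.e. x = y = 0: contradiction. Hence mu > 0 and 6x + 6y = 22 is active.
Try x > 0, y > 0 (so mu_x = mu_y = 0): x = 6*mu/2, y = 6*mu/2
Substitute: 6*(6*mu/2) + 6*(6*mu/2) = 22
  mu*72/2 = 22 => mu = 11/18
x* = 11/6 > 0, y* = 11/6 > 0, consistent with mu_x = mu_y = 0.
f is convex and the constraints are linear, so this KKT point is the global minimum.
f* = 121/18
Active constraints: 6x + 6y >= 22 (holds with equality, mu = 11/18 > 0); x >= 0 and y >= 0 are inactive (mu_x = mu_y = 0).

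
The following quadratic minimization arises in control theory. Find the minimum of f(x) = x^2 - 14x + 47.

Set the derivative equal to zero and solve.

f(x) = x^2 - 14x + 47
f'(x) = 2x + (-14) = 0
x = 14/2 = 7
f(7) = -2
Since f''(x) = 2 > 0, this is a minimum.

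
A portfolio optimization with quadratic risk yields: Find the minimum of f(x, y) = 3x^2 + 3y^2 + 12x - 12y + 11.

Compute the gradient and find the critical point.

f(x,y) = 3x^2 + 3y^2 + 12x - 12y + 11
df/dx = 6x + (12) = 0  =>  x = -2
df/dy = 6y + (-12) = 0  =>  y = 2
f(-2, 2) = 3*(-2)^2 + 3*(2)^2 + 12*(-2) + -12*(2) + 11 = -13
Hessian is diagonal with entries 6, 6 > 0, so this is a minimum.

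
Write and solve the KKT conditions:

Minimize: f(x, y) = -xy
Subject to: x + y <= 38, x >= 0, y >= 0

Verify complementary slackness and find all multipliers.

Problem: min -xy s.t. x + y <= 38 (multiplier lambda), x >= 0 (mu_x), y >= 0 (mu_y)
KKT stationarity: -y + lambda - mu_x = 0, -x + lambda - mu_y = 0, with lambda, mu_x, mu_y >= 0
Complementary slackness: lambda*(x + y - 38) = 0, mu_x*x = 0, mu_y*y = 0
If lambda = 0: y = -mu_x <= 0 and x = -mu_y <= 0 force x = y = 0 with f = 0; but x = y = 19 is feasible with f = -361 < 0, so this is not the minimum. Hence lambda > 0 and x + y = 38.
Try x > 0, y > 0 (so mu_x = mu_y = 0): y = lambda, x = lambda => x = y = lambda
x + y = 38 => 2*lambda = 38 => lambda = 19
x* = y* = 19 > 0, consistent with mu_x = mu_y = 0.
(Any feasible point with x = 0 or y = 0 has f = 0 > -361, so the minimum is not on those boundaries.)
min(-xy) = -361 (i.e. max xy = 361)
Multipliers: lambda = 19, mu_x = 0, mu_y = 0
Complementary slackness: lambda*(x + y - 38) = 19*(19 + 19 - 38) = 0, mu_x*x = 0*19 = 0, mu_y*y = 0*19 = 0. Satisfied.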